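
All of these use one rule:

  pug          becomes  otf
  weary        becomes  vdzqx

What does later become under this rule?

kzsdq

Compare letters: p→o is +25, u→t is +25, g→f is +25 — a constant shift. This is a Caesar cipher with shift 25.
Applying it to later: l+25=k, a+25=z, t+25=s, e+25=d, r+25=q.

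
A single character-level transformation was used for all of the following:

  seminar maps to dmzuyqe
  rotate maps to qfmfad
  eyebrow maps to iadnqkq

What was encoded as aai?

woo

The output letters match the input read backwards, each shifted +12: seminar reversed is ranimes. The word is reversed, then every letter is shifted forward by 12.
Reversing it on aai: shift back: a−12=o, a−12=o, i−12=w → oow; then reverse → woo.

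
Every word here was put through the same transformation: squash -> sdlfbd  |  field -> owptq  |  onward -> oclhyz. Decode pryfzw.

lounge

The word is reversed, then every letter is shifted forward by 11.
Reversing it on pryfzw: shift back: p−11=e, r−11=g, y−11=n, f−11=u, z−11=o, w−11=l → egnuol; then reverse → lounge.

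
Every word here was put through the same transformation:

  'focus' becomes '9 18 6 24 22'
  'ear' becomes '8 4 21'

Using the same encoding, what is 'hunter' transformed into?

11 24 17 23 8 21

f is letter #6 and maps to 9: an offset of 3. Each letter is replaced by its alphabet position (a=1..z=26) + 3.
On hunter: h=8→11, u=21→24, n=14→17, t=20→23, e=5→8, r=18→21.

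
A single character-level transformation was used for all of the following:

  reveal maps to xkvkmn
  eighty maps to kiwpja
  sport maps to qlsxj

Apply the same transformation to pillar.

Each letter's alphabet position (a=0..z=25) is mapped through 19·x+12 mod 26 — an affine cipher.
Applying it to pillar: p(15)→19·15+12≡11=l; i(8)→19·8+12≡8=i; l(11)→19·11+12≡13=n; l(11)→19·11+12≡13=n; a(0)→19·0+12≡12=m; r(17)→19·17+12≡23=x (all mod 26).

linnmx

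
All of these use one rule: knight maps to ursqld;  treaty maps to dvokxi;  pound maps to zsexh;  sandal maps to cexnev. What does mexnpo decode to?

candle

Shifts by position in knight: pos 0: k→u (+10), pos 1: n→r (+4), pos 2: i→s (+10), pos 3: g→q (+10), pos 4: h→l (+4), pos 5: t→d (+10) — repeating every 3. A repeating key of period 3 is used — shifts +10, +4, +10 over and over.
Undoing it on mexnpo: m−10=c, e−4=a, x−10=n, n−10=d, p−4=l, o−10=e.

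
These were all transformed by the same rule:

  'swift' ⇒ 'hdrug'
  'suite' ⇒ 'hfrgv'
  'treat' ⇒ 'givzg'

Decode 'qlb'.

joy

Each pair mirrors across the alphabet (s↔h, w↔d, i↔r): positions sum to 25. This is the alphabet-reversal cipher (Atbash): a becomes z, b becomes y, etc.
Reversing it on qlb: q↔j, l↔o, b↔y.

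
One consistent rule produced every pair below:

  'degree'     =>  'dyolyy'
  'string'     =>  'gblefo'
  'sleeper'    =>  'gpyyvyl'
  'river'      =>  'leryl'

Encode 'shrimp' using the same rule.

d(3)→d(3) and e(4)→y(24) fit y≡21x+18 (mod 26); the inverse of 21 mod 26 is 5. Treating letters as 0–25, the rule is x ↦ 21x + 18 (mod 26).
Applying it to shrimp: s(18)→21·18+18≡6=g; h(7)→21·7+18≡9=j; r(17)→21·17+18≡11=l; i(8)→21·8+18≡4=e; m(12)→21·12+18≡10=k; p(15)→21·15+18≡21=v (all mod 26).

gjlekv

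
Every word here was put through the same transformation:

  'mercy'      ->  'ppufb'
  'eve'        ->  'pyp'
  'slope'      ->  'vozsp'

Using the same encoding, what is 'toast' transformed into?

wzlvw

The shift depends on letter class: consonant m→p is +3, but vowel e→p is +11. Vowels shift forward by 11 and consonants shift forward by 3.
On toast: t(cons)+3=w, o(vowel)+11=z, a(vowel)+11=l, s(cons)+3=v, t(cons)+3=w.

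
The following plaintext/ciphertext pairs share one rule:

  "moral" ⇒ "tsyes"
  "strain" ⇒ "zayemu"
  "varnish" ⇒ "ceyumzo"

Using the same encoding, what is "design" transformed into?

kizmnu

The shift depends on letter class: consonant m→t is +7, but vowel o→s is +4. Two shifts are in play — +4 for a/e/i/o/u, +7 for every other letter.
On design: d(cons)+7=k, e(vowel)+4=i, s(cons)+7=z, i(vowel)+4=m, g(cons)+7=n, n(cons)+7=u.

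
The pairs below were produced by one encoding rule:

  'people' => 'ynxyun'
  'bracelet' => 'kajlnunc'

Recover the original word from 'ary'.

rip

Compare letters: p→y is +9, e→n is +9, o→x is +9 — a constant shift. It's a constant shift of +9 (ROT9).
Undoing it on ary: a−9=r, r−9=i, y−9=p.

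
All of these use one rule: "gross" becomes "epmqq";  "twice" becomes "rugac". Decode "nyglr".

Compare letters: g→e is +24, r→p is +24, o→m is +24 — a constant shift. This is a Caesar cipher with shift 24.
Undoing it on nyglr: n−24=p, y−24=a, g−24=i, l−24=n, r−24=t.

paint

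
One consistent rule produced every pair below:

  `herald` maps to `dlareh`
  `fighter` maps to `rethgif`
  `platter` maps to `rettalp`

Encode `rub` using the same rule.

bur

The output letters match the input read backwards: herald reversed is dlareh. The word is simply reversed.
On rub: reverse → bur.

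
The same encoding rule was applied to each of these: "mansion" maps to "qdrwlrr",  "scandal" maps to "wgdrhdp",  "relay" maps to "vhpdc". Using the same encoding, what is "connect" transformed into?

grrrhgx

Two shifts are in play — +3 for a/e/i/o/u, +4 for every other letter.
Applying it to connect: c(cons)+4=g, o(vowel)+3=r, n(cons)+4=r, n(cons)+4=r, e(vowel)+3=h, c(cons)+4=g, t(cons)+4=x.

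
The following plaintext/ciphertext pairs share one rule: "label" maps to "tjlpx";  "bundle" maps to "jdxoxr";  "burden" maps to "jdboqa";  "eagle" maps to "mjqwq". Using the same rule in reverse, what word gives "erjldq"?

In label: l→t is +8, a→j is +9, b→l is +10, e→p is +11 — the shift increases by 1 each position. The shift increases by 1 at each position, starting from +8: 8, 9, 10, ….
Decoding erjldq: e−8=w, r−9=i, j−10=z, l−11=a, d−12=r, q−13=d.

wizard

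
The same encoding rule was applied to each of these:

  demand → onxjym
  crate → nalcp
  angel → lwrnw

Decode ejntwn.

tackle

Shifts by position in demand: pos 0: d→o (+11), pos 1: e→n (+9), pos 2: m→x (+11), pos 3: a→j (+9) — repeating every 2. A repeating key of period 2 is used — shifts +11, +9 over and over.
Reversing it on ejntwn: e−11=t, j−9=a, n−11=c, t−9=k, w−11=l, n−9=e.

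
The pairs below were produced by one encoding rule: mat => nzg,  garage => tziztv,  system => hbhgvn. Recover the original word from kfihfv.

pursue

Letters are reflected about the middle of the alphabet (position → 25−position): Atbash.
Reversing it on kfihfv: k↔p, f↔u, i↔r, h↔s, f↔u, v↔e.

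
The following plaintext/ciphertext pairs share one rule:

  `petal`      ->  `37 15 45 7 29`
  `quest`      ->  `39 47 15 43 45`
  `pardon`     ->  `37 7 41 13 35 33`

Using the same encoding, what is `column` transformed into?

p(#16)→37 and e(#5)→15: differences scale by 2, so n = 2·pos + 5. The formula is n = 2×(alphabet index, a=1) + 5.
Applying it to column: c=3→11, o=15→35, l=12→29, u=21→47, m=13→31, n=14→33.

11 35 29 47 31 33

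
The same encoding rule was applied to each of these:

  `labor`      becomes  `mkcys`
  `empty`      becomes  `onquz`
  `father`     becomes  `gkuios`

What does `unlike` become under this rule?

The shift depends on letter class: consonant l→m is +1, but vowel a→k is +10. Two shifts are in play — +10 for a/e/i/o/u, +1 for every other letter.
For unlike: u(vowel)+10=e, n(cons)+1=o, l(cons)+1=m, i(vowel)+10=s, k(cons)+1=l, e(vowel)+10=o.

eomslo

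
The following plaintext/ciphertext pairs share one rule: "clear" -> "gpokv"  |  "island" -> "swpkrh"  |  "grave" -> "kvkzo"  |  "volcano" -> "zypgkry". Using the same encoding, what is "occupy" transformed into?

yggetc

The shift depends on letter class: consonant c→g is +4, but vowel e→o is +10. The rule splits by letter class: vowels +10, consonants +4.
For occupy: o(vowel)+10=y, c(cons)+4=g, c(cons)+4=g, u(vowel)+10=e, p(cons)+4=t, y(cons)+4=c.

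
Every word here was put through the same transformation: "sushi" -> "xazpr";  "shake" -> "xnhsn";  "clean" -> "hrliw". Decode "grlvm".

blend

In sushi: s→x is +5, u→a is +6, s→z is +7, h→p is +8 — the shift increases by 1 each position. Each letter shifts forward by (position + 5), i.e. 5, 6, 7, … — the shift grows by one for each successive letter.
Undoing it on grlvm: g−5=b, r−6=l, l−7=e, v−8=n, m−9=d.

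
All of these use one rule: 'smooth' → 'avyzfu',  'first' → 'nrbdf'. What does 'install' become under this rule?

qwcemyz

In smooth: s→a is +8, m→v is +9, o→y is +10, o→z is +11 — the shift increases by 1 each position. The shift increases by 1 at each position, starting from +8: 8, 9, 10, ….
On install: i+8=q, n+9=w, s+10=c, t+11=e, a+12=m, l+13=y, l+14=z.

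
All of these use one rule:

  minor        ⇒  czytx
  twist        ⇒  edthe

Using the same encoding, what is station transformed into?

yzteled

Two steps: reverse the string, then apply a Caesar shift of +11.
Applying it to station: reverse → noitats; then shift: n+11=y, o+11=z, i+11=t, t+11=e, a+11=l, t+11=e, s+11=d.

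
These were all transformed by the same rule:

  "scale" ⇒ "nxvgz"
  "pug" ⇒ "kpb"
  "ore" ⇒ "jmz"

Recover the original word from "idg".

nil

Compare letters: s→n is +21, c→x is +21, a→v is +21 — a constant shift. Every letter moves 21 places later in the alphabet, wrapping around z→a.
Undoing it on idg: i−21=n, d−21=i, g−21=l.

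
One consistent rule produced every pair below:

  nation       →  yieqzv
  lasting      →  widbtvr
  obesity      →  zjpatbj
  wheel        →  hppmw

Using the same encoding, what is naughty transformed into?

Shifts by position in nation: pos 0: n→y (+11), pos 1: a→i (+8), pos 2: t→e (+11), pos 3: i→q (+8) — repeating every 2. It's a Vigenère-style cipher with numeric key [11,8]: position i shifts by key[i mod 2].
On naughty: n+11=y, a+8=i, u+11=f, g+8=o, h+11=s, t+8=b, y+11=j.

yifosbj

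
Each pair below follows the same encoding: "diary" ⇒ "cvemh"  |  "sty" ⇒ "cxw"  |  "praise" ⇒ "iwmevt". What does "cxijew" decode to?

Read the word backwards and shift each letter +4.
Undoing it on cxijew: shift back: c−4=y, x−4=t, i−4=e, j−4=f, e−4=a, w−4=s → ytefas; then reverse → safety.

safety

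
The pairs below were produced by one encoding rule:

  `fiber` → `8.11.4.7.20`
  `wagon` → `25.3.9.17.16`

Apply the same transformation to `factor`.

8.3.5.22.17.20

f is letter #6 and maps to 8: an offset of 2. The number is (letter's place in the alphabet, a=1) + 2.
On factor: f=6→8, a=1→3, c=3→5, t=20→22, o=15→17, r=18→20.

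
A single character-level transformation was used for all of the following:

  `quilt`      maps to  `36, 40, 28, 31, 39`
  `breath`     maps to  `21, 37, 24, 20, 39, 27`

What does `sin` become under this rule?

38, 28, 33

Letters become their 1-based position plus 19 (so a→20, b→21, …).
Applying it to sin: s=19→38, i=9→28, n=14→33.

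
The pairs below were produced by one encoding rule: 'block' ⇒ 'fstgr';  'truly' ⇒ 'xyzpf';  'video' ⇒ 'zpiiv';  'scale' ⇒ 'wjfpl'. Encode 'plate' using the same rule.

Shifts by position in block: pos 0: b→f (+4), pos 1: l→s (+7), pos 2: o→t (+5), pos 3: c→g (+4), pos 4: k→r (+7) — repeating every 3. A repeating key of period 3 is used — shifts +4, +7, +5 over and over.
Applying it to plate: p+4=t, l+7=s, a+5=f, t+4=x, e+7=l.

tsfxl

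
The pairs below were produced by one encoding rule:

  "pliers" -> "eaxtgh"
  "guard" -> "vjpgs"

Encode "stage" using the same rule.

hipvt

Compare letters: p→e is +15, l→a is +15, i→x is +15 — a constant shift. Every letter moves 15 places later in the alphabet, wrapping around z→a.
For stage: s+15=h, t+15=i, a+15=p, g+15=v, e+15=t.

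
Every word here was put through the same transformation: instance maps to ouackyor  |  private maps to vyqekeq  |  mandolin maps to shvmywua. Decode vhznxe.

parent

In instance: i→o is +6, n→u is +7, s→a is +8, t→c is +9 — the shift increases by 1 each position. Letter i (0-indexed) is shifted by i+6, so successive shifts are 6, 7, 8, ….
Decoding vhznxe: v−6=p, h−7=a, z−8=r, n−9=e, x−10=n, e−11=t.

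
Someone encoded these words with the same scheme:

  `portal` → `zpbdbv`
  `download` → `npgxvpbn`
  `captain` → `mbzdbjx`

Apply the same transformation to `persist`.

The shift depends on letter class: consonant p→z is +10, but vowel o→p is +1. Vowels shift forward by 1 and consonants shift forward by 10.
On persist: p(cons)+10=z, e(vowel)+1=f, r(cons)+10=b, s(cons)+10=c, i(vowel)+1=j, s(cons)+10=c, t(cons)+10=d.

zfbcjcd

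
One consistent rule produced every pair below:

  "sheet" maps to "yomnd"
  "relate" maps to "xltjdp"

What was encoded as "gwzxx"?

apron

In sheet: s→y is +6, h→o is +7, e→m is +8, e→n is +9 — the shift increases by 1 each position. Letter i (0-indexed) is shifted by i+6, so successive shifts are 6, 7, 8, ….
Reversing it on gwzxx: g−6=a, w−7=p, z−8=r, x−9=o, x−10=n.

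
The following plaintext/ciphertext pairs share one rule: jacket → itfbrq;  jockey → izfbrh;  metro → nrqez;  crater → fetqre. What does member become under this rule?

j(9)→i(8) and a(0)→t(19) fit y≡19x+19 (mod 26); the inverse of 19 mod 26 is 11. This is an affine cipher: with a=0,…,z=25, each position x becomes (19x+19) mod 26.
On member: m(12)→19·12+19≡13=n; e(4)→19·4+19≡17=r; m(12)→19·12+19≡13=n; b(1)→19·1+19≡12=m; e(4)→19·4+19≡17=r; r(17)→19·17+19≡4=e (all mod 26).

nrnmre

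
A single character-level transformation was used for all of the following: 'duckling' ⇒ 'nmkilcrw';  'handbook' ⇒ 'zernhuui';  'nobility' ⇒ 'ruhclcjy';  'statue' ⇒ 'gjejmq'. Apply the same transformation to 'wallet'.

sellqj

d(3)→n(13) and u(20)→m(12) fit y≡3x+4 (mod 26); the inverse of 3 mod 26 is 9. Treating letters as 0–25, the rule is x ↦ 3x + 4 (mod 26).
Applying it to wallet: w(22)→3·22+4≡18=s; a(0)→3·0+4≡4=e; l(11)→3·11+4≡11=l; l(11)→3·11+4≡11=l; e(4)→3·4+4≡16=q; t(19)→3·19+4≡9=j (all mod 26).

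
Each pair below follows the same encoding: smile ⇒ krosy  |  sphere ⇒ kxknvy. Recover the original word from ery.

sly

The output letters match the input read backwards, each shifted +6: smile reversed is elims. The word is reversed, then every letter is shifted forward by 6.
Undoing it on ery: shift back: e−6=y, r−6=l, y−6=s → yls; then reverse → sly.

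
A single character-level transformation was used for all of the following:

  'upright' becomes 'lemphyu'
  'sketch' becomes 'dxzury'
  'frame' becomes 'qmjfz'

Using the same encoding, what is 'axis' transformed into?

jkpd

u(20)→l(11) and p(15)→e(4) fit y≡17x+9 (mod 26); the inverse of 17 mod 26 is 23. This is an affine cipher: with a=0,…,z=25, each position x becomes (17x+9) mod 26.
Applying it to axis: a(0)→17·0+9≡9=j; x(23)→17·23+9≡10=k; i(8)→17·8+9≡15=p; s(18)→17·18+9≡3=d (all mod 26).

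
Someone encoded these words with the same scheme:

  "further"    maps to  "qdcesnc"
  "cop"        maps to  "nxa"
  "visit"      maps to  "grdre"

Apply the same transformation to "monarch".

xxyjcns

The shift depends on letter class: consonant f→q is +11, but vowel u→d is +9. Two shifts are in play — +9 for a/e/i/o/u, +11 for every other letter.
Applying it to monarch: m(cons)+11=x, o(vowel)+9=x, n(cons)+11=y, a(vowel)+9=j, r(cons)+11=c, c(cons)+11=n, h(cons)+11=s.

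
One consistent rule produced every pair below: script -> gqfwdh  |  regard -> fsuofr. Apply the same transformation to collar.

It's a constant shift of +14 (ROT14).
On collar: c+14=q, o+14=c, l+14=z, l+14=z, a+14=o, r+14=f.

qczzof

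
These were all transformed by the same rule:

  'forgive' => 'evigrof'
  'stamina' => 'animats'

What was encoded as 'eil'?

lie

The output letters match the input read backwards: forgive reversed is evigrof. The word is simply reversed.
Undoing it on eil: then reverse → lie.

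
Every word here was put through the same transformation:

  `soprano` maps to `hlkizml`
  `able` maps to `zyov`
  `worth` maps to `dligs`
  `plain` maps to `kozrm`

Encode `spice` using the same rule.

hkrxv

s(18)→h(7) and o(14)→l(11) fit y≡25x+25 (mod 26); the inverse of 25 mod 26 is 25. This is an affine cipher: with a=0,…,z=25, each position x becomes (25x+25) mod 26.
Applying it to spice: s(18)→25·18+25≡7=h; p(15)→25·15+25≡10=k; i(8)→25·8+25≡17=r; c(2)→25·2+25≡23=x; e(4)→25·4+25≡21=v (all mod 26).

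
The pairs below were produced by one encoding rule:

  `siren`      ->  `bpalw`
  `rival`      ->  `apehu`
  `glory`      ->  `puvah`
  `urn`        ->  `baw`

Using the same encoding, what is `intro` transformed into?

pwcav

Vowels shift forward by 7 and consonants shift forward by 9.
On intro: i(vowel)+7=p, n(cons)+9=w, t(cons)+9=c, r(cons)+9=a, o(vowel)+7=v.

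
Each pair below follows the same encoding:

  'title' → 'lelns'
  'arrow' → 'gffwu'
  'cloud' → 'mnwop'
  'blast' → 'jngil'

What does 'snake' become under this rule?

t(19)→l(11) and i(8)→e(4) fit y≡3x+6 (mod 26); the inverse of 3 mod 26 is 9. This is an affine cipher: with a=0,…,z=25, each position x becomes (3x+6) mod 26.
On snake: s(18)→3·18+6≡8=i; n(13)→3·13+6≡19=t; a(0)→3·0+6≡6=g; k(10)→3·10+6≡10=k; e(4)→3·4+6≡18=s (all mod 26).

itgks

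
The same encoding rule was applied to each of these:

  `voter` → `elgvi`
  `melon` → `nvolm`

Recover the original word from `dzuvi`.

wafer

Each pair mirrors across the alphabet (v↔e, o↔l, t↔g): positions sum to 25. Letters are reflected about the middle of the alphabet (position → 25−position): Atbash.
Reversing it on dzuvi: d↔w, z↔a, u↔f, v↔e, i↔r.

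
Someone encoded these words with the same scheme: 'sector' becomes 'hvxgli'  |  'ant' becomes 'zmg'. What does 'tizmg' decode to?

Each pair mirrors across the alphabet (s↔h, e↔v, c↔x): positions sum to 25. Each letter is replaced by its mirror in the alphabet: a↔z, b↔y, c↔x, and so on (the Atbash cipher).
Decoding tizmg: t↔g, i↔r, z↔a, m↔n, g↔t.

grant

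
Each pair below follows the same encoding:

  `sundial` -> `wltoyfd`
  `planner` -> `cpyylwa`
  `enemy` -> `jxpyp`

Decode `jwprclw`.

The output letters match the input read backwards, each shifted +11: sundial reversed is laidnus. Two steps: reverse the string, then apply a Caesar shift of +11.
Undoing it on jwprclw: shift back: j−11=y, w−11=l, p−11=e, r−11=g, c−11=r, l−11=a, w−11=l → ylegral; then reverse → largely.

largely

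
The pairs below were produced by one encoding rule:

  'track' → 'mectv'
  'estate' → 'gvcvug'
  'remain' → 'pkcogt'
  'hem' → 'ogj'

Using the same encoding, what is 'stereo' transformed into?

qgtgvu

The output letters match the input read backwards, each shifted +2: track reversed is kcart. The word is reversed, then every letter is shifted forward by 2.
For stereo: reverse → oerets; then shift: o+2=q, e+2=g, r+2=t, e+2=g, t+2=v, s+2=u.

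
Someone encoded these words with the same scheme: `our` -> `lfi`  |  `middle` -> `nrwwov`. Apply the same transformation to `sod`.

Each pair mirrors across the alphabet (o↔l, u↔f, r↔i): positions sum to 25. This is the alphabet-reversal cipher (Atbash): a becomes z, b becomes y, etc.
Applying it to sod: s↔h, o↔l, d↔w.

hlw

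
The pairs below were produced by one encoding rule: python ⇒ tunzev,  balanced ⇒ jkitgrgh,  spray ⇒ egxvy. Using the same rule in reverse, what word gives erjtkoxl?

The output letters match the input read backwards, each shifted +6: python reversed is nohtyp. Read the word backwards and shift each letter +6.
Decoding erjtkoxl: shift back: e−6=y, r−6=l, j−6=d, t−6=n, k−6=e, o−6=i, x−6=r, l−6=f → yldneirf; then reverse → friendly.

friendly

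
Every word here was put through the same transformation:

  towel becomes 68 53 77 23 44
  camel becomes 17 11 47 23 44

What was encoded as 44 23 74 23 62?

t(#20)→68 and o(#15)→53: differences scale by 3, so n = 3·pos + 8. With a=1..z=26, the number is 3·pos + 8.
Undoing it on 44 23 74 23 62: 44→(44−8)÷3=12=l, 23→(23−8)÷3=5=e, 74→(74−8)÷3=22=v, 23→(23−8)÷3=5=e, 62→(62−8)÷3=18=r.

lever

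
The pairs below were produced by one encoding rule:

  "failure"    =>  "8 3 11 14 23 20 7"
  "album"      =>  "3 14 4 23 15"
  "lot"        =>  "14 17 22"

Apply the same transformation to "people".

18 7 17 18 14 7

f is letter #6 and maps to 8: an offset of 2. Each letter is replaced by its alphabet position (a=1..z=26) + 2.
Applying it to people: p=16→18, e=5→7, o=15→17, p=16→18, l=12→14, e=5→7.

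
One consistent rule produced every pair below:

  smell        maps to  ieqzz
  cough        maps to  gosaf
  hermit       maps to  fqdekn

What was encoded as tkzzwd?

pillar

s(18)→i(8) and m(12)→e(4) fit y≡5x+22 (mod 26); the inverse of 5 mod 26 is 21. This is an affine cipher: with a=0,…,z=25, each position x becomes (5x+22) mod 26.
Undoing it on tkzzwd: t(19)→21·(19−22)≡15=p; k(10)→21·(10−22)≡8=i; z(25)→21·(25−22)≡11=l; z(25)→21·(25−22)≡11=l; w(22)→21·(22−22)≡0=a; d(3)→21·(3−22)≡17=r (all mod 26).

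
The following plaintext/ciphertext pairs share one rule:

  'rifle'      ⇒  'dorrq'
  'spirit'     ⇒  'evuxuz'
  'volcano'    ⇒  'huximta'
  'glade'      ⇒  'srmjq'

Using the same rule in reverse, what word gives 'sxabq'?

Shifts by position in rifle: pos 0: r→d (+12), pos 1: i→o (+6), pos 2: f→r (+12), pos 3: l→r (+6) — repeating every 2. It's a Vigenère-style cipher with numeric key [12,6]: position i shifts by key[i mod 2].
Undoing it on sxabq: s−12=g, x−6=r, a−12=o, b−6=v, q−12=e.

grove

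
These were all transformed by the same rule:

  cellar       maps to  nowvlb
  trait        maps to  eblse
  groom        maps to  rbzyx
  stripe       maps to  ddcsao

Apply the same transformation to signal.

Shifts by position in cellar: pos 0: c→n (+11), pos 1: e→o (+10), pos 2: l→w (+11), pos 3: l→v (+10) — repeating every 2. It's a Vigenère-style cipher with numeric key [11,10]: position i shifts by key[i mod 2].
Applying it to signal: s+11=d, i+10=s, g+11=r, n+10=x, a+11=l, l+10=v.

dsrxlv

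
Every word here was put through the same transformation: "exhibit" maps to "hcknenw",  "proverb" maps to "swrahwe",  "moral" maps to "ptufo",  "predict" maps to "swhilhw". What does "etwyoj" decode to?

bottle

Shifts by position in exhibit: pos 0: e→h (+3), pos 1: x→c (+5), pos 2: h→k (+3), pos 3: i→n (+5) — repeating every 2. It's a Vigenère-style cipher with numeric key [3,5]: position i shifts by key[i mod 2].
Decoding etwyoj: e−3=b, t−5=o, w−3=t, y−5=t, o−3=l, j−5=e.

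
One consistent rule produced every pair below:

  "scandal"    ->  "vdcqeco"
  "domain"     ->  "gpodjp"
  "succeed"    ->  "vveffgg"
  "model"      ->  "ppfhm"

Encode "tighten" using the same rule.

Shifts by position in scandal: pos 0: s→v (+3), pos 1: c→d (+1), pos 2: a→c (+2), pos 3: n→q (+3), pos 4: d→e (+1), pos 5: a→c (+2) — repeating every 3. It's a Vigenère-style cipher with numeric key [3,1,2]: position i shifts by key[i mod 3].
On tighten: t+3=w, i+1=j, g+2=i, h+3=k, t+1=u, e+2=g, n+3=q.

wjikugq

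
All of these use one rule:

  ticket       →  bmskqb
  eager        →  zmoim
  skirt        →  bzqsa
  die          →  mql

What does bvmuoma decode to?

Read the word backwards and shift each letter +8.
Undoing it on bvmuoma: shift back: b−8=t, v−8=n, m−8=e, u−8=m, o−8=g, m−8=e, a−8=s → tnemges; then reverse → segment.

segment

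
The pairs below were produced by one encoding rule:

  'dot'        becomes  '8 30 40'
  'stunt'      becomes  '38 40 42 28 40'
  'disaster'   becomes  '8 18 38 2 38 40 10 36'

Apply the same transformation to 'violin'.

Each letter becomes 2×(its alphabet position, a=1..z=26).
For violin: v=22→44, i=9→18, o=15→30, l=12→24, i=9→18, n=14→28.

44 18 30 24 18 28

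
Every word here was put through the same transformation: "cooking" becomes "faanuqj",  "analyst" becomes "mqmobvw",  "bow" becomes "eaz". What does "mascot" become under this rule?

pmvfaw

The shift depends on letter class: consonant c→f is +3, but vowel o→a is +12. The rule splits by letter class: vowels +12, consonants +3.
On mascot: m(cons)+3=p, a(vowel)+12=m, s(cons)+3=v, c(cons)+3=f, o(vowel)+12=a, t(cons)+3=w.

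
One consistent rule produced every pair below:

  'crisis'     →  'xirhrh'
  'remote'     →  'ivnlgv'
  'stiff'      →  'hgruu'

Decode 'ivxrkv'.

recipe

Each pair mirrors across the alphabet (c↔x, r↔i, i↔r): positions sum to 25. Letters are reflected about the middle of the alphabet (position → 25−position): Atbash.
Undoing it on ivxrkv: i↔r, v↔e, x↔c, r↔i, k↔p, v↔e.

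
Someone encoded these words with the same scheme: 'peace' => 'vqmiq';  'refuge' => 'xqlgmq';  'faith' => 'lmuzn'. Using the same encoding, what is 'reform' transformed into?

The rule splits by letter class: vowels +12, consonants +6.
Applying it to reform: r(cons)+6=x, e(vowel)+12=q, f(cons)+6=l, o(vowel)+12=a, r(cons)+6=x, m(cons)+6=s.

xqlaxs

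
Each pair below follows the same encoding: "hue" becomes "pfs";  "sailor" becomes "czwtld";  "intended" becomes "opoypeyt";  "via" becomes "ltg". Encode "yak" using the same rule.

vlj

The output letters match the input read backwards, each shifted +11: hue reversed is euh. The word is reversed, then every letter is shifted forward by 11.
For yak: reverse → kay; then shift: k+11=v, a+11=l, y+11=j.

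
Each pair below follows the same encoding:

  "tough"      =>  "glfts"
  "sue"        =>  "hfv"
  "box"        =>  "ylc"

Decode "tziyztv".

Letters are reflected about the middle of the alphabet (position → 25−position): Atbash.
Undoing it on tziyztv: t↔g, z↔a, i↔r, y↔b, z↔a, t↔g, v↔e.

garbage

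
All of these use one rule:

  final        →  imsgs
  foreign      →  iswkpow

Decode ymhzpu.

victim

In final: f→i is +3, i→m is +4, n→s is +5, a→g is +6 — the shift increases by 1 each position. The shift increases by 1 at each position, starting from +3: 3, 4, 5, ….
Decoding ymhzpu: y−3=v, m−4=i, h−5=c, z−6=t, p−7=i, u−8=m.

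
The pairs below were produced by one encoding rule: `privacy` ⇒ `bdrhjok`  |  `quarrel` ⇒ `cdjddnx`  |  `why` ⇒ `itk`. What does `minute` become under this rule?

yrzdfn

The shift depends on letter class: consonant p→b is +12, but vowel i→r is +9. The rule splits by letter class: vowels +9, consonants +12.
On minute: m(cons)+12=y, i(vowel)+9=r, n(cons)+12=z, u(vowel)+9=d, t(cons)+12=f, e(vowel)+9=n.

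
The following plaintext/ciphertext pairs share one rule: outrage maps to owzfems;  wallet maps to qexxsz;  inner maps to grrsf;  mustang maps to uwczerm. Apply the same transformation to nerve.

rsfts

o(14)→o(14) and u(20)→w(22) fit y≡23x+4 (mod 26); the inverse of 23 mod 26 is 17. This is an affine cipher: with a=0,…,z=25, each position x becomes (23x+4) mod 26.
For nerve: n(13)→23·13+4≡17=r; e(4)→23·4+4≡18=s; r(17)→23·17+4≡5=f; v(21)→23·21+4≡19=t; e(4)→23·4+4≡18=s (all mod 26).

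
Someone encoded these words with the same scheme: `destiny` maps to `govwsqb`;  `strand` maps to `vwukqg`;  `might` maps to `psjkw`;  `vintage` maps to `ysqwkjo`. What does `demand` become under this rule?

The shift depends on letter class: consonant d→g is +3, but vowel e→o is +10. Vowels shift forward by 10 and consonants shift forward by 3.
Applying it to demand: d(cons)+3=g, e(vowel)+10=o, m(cons)+3=p, a(vowel)+10=k, n(cons)+3=q, d(cons)+3=g.

gopkqg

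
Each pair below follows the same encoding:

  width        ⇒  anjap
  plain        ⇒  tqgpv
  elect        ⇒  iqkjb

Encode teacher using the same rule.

xjgjpnb

In width: w→a is +4, i→n is +5, d→j is +6, t→a is +7 — the shift increases by 1 each position. The shift increases by 1 at each position, starting from +4: 4, 5, 6, ….
For teacher: t+4=x, e+5=j, a+6=g, c+7=j, h+8=p, e+9=n, r+10=b.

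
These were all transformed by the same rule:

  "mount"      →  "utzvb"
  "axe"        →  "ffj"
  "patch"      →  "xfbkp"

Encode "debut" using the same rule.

ljjzb

The shift depends on letter class: consonant m→u is +8, but vowel o→t is +5. Two shifts are in play — +5 for a/e/i/o/u, +8 for every other letter.
On debut: d(cons)+8=l, e(vowel)+5=j, b(cons)+8=j, u(vowel)+5=z, t(cons)+8=b.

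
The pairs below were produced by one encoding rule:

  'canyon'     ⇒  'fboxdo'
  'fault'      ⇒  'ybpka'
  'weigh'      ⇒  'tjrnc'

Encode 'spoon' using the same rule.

Each letter's alphabet position (a=0..z=25) is mapped through 15·x+1 mod 26 — an affine cipher.
For spoon: s(18)→15·18+1≡11=l; p(15)→15·15+1≡18=s; o(14)→15·14+1≡3=d; o(14)→15·14+1≡3=d; n(13)→15·13+1≡14=o (all mod 26).

lsddo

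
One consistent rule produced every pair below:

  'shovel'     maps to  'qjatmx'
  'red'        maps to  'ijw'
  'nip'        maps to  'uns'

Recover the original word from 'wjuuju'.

Read the word backwards and shift each letter +5.
Reversing it on wjuuju: shift back: w−5=r, j−5=e, u−5=p, u−5=p, j−5=e, u−5=p → reppep; then reverse → pepper.

pepper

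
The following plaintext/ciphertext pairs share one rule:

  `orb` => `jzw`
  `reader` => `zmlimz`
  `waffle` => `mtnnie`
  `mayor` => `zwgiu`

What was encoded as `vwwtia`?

The word is reversed, then every letter is shifted forward by 8.
Reversing it on vwwtia: shift back: v−8=n, w−8=o, w−8=o, t−8=l, i−8=a, a−8=s → noolas; then reverse → saloon.

saloon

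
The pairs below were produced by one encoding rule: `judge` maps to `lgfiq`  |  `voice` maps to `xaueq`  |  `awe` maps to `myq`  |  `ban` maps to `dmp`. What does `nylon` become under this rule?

panap

The shift depends on letter class: consonant j→l is +2, but vowel u→g is +12. Vowels shift forward by 12 and consonants shift forward by 2.
Applying it to nylon: n(cons)+2=p, y(cons)+2=a, l(cons)+2=n, o(vowel)+12=a, n(cons)+2=p.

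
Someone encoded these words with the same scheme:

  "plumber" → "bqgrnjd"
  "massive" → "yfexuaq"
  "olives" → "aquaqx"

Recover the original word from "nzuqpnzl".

Shifts by position in plumber: pos 0: p→b (+12), pos 1: l→q (+5), pos 2: u→g (+12), pos 3: m→r (+5) — repeating every 2. The shifts repeat in a cycle of length 2: positions 0,1,… shift by +12, +5, then the pattern repeats.
Reversing it on nzuqpnzl: n−12=b, z−5=u, u−12=i, q−5=l, p−12=d, n−5=i, z−12=n, l−5=g.

building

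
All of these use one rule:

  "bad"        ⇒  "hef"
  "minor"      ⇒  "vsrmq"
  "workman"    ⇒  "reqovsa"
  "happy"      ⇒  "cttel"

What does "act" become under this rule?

Read the word backwards and shift each letter +4.
For act: reverse → tca; then shift: t+4=x, c+4=g, a+4=e.

xge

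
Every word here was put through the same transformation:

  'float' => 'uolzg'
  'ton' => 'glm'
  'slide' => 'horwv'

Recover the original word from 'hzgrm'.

Each pair mirrors across the alphabet (f↔u, l↔o, o↔l): positions sum to 25. Letters are reflected about the middle of the alphabet (position → 25−position): Atbash.
Reversing it on hzgrm: h↔s, z↔a, g↔t, r↔i, m↔n.

satin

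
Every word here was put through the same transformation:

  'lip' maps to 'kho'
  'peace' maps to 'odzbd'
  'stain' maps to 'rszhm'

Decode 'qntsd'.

Compare letters: l→k is +25, i→h is +25, p→o is +25 — a constant shift. Every letter moves 25 places later in the alphabet, wrapping around z→a.
Decoding qntsd: q−25=r, n−25=o, t−25=u, s−25=t, d−25=e.

route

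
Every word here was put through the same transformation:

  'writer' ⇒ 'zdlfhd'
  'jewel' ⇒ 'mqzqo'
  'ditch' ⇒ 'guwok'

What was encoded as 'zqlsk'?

weigh

Shifts by position in writer: pos 0: w→z (+3), pos 1: r→d (+12), pos 2: i→l (+3), pos 3: t→f (+12) — repeating every 2. It's a Vigenère-style cipher with numeric key [3,12]: position i shifts by key[i mod 2].
Undoing it on zqlsk: z−3=w, q−12=e, l−3=i, s−12=g, k−3=h.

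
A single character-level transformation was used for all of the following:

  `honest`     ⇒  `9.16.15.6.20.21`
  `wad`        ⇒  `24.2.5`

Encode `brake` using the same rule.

The number is (letter's place in the alphabet, a=1) + 1.
Applying it to brake: b=2→3, r=18→19, a=1→2, k=11→12, e=5→6.

3.19.2.12.6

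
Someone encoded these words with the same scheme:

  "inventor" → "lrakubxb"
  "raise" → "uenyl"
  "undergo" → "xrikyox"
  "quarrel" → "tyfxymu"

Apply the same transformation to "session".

vixypww

In inventor: i→l is +3, n→r is +4, v→a is +5, e→k is +6 — the shift increases by 1 each position. Each letter shifts forward by (position + 3), i.e. 3, 4, 5, … — the shift grows by one for each successive letter.
Applying it to session: s+3=v, e+4=i, s+5=x, s+6=y, i+7=p, o+8=w, n+9=w.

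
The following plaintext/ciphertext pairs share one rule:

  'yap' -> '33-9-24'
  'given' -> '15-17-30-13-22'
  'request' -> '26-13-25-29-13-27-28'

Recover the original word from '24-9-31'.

paw

Letters become their 1-based position plus 8 (so a→9, b→10, …).
Reversing it on 24-9-31: 24→(24−8)÷1=16=p, 9→(9−8)÷1=1=a, 31→(31−8)÷1=23=w.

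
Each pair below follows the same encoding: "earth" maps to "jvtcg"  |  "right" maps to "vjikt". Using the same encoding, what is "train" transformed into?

pkctv

The output letters match the input read backwards, each shifted +2: earth reversed is htrae. Read the word backwards and shift each letter +2.
For train: reverse → niart; then shift: n+2=p, i+2=k, a+2=c, r+2=t, t+2=v.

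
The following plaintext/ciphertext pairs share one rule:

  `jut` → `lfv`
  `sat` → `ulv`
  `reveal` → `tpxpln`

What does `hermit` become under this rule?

Two shifts are in play — +11 for a/e/i/o/u, +2 for every other letter.
On hermit: h(cons)+2=j, e(vowel)+11=p, r(cons)+2=t, m(cons)+2=o, i(vowel)+11=t, t(cons)+2=v.

jptotv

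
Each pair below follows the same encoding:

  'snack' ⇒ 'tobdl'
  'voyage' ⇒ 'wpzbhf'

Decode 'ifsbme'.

herald

Compare letters: s→t is +1, n→o is +1, a→b is +1 — a constant shift. It's a constant shift of +1 (ROT1).
Undoing it on ifsbme: i−1=h, f−1=e, s−1=r, b−1=a, m−1=l, e−1=d.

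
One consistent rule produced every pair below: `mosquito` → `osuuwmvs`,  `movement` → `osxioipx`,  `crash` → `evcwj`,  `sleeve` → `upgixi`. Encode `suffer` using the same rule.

uyhjgv

Shifts by position in mosquito: pos 0: m→o (+2), pos 1: o→s (+4), pos 2: s→u (+2), pos 3: q→u (+4) — repeating every 2. The shifts repeat in a cycle of length 2: positions 0,1,… shift by +2, +4, then the pattern repeats.
Applying it to suffer: s+2=u, u+4=y, f+2=h, f+4=j, e+2=g, r+4=v.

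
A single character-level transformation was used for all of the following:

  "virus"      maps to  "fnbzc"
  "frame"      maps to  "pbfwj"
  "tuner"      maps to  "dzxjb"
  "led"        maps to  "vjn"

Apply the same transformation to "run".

The shift depends on letter class: consonant v→f is +10, but vowel i→n is +5. Vowels shift forward by 5 and consonants shift forward by 10.
On run: r(cons)+10=b, u(vowel)+5=z, n(cons)+10=x.

bzx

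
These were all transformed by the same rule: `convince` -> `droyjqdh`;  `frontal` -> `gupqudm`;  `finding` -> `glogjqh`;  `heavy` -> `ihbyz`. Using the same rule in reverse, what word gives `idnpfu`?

Shifts by position in convince: pos 0: c→d (+1), pos 1: o→r (+3), pos 2: n→o (+1), pos 3: v→y (+3) — repeating every 2. It's a Vigenère-style cipher with numeric key [1,3]: position i shifts by key[i mod 2].
Decoding idnpfu: i−1=h, d−3=a, n−1=m, p−3=m, f−1=e, u−3=r.

hammer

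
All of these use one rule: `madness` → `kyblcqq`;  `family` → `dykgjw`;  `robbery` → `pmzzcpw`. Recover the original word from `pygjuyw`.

Compare letters: m→k is +24, a→y is +24, d→b is +24 — a constant shift. Each letter is shifted forward by 24 in the alphabet (a Caesar shift of +24).
Reversing it on pygjuyw: p−24=r, y−24=a, g−24=i, j−24=l, u−24=w, y−24=a, w−24=y.

railway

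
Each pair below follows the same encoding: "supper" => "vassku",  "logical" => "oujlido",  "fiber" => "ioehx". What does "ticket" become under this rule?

wofnkw

Shifts by position in supper: pos 0: s→v (+3), pos 1: u→a (+6), pos 2: p→s (+3), pos 3: p→s (+3), pos 4: e→k (+6), pos 5: r→u (+3) — repeating every 3. A repeating key of period 3 is used — shifts +3, +6, +3 over and over.
Applying it to ticket: t+3=w, i+6=o, c+3=f, k+3=n, e+6=k, t+3=w.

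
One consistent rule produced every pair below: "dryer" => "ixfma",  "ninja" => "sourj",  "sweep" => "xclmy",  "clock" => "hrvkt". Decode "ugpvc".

paint

In dryer: d→i is +5, r→x is +6, y→f is +7, e→m is +8 — the shift increases by 1 each position. The shift increases by 1 at each position, starting from +5: 5, 6, 7, ….
Undoing it on ugpvc: u−5=p, g−6=a, p−7=i, v−8=n, c−9=t.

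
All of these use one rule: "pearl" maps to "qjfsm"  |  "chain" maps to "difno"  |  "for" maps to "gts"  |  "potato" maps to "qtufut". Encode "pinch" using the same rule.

The shift depends on letter class: consonant p→q is +1, but vowel e→j is +5. The rule splits by letter class: vowels +5, consonants +1.
On pinch: p(cons)+1=q, i(vowel)+5=n, n(cons)+1=o, c(cons)+1=d, h(cons)+1=i.

qnodi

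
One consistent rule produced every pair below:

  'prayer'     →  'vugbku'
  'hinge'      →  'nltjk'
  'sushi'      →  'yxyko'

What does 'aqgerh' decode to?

Shifts by position in prayer: pos 0: p→v (+6), pos 1: r→u (+3), pos 2: a→g (+6), pos 3: y→b (+3) — repeating every 2. The shifts repeat in a cycle of length 2: positions 0,1,… shift by +6, +3, then the pattern repeats.
Decoding aqgerh: a−6=u, q−3=n, g−6=a, e−3=b, r−6=l, h−3=e.

unable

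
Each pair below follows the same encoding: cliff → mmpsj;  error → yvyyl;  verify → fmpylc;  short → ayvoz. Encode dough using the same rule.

The output letters match the input read backwards, each shifted +7: cliff reversed is ffilc. Read the word backwards and shift each letter +7.
Applying it to dough: reverse → hguod; then shift: h+7=o, g+7=n, u+7=b, o+7=v, d+7=k.

onbvk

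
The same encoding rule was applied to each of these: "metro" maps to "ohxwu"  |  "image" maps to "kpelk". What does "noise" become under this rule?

prmxk

In metro: m→o is +2, e→h is +3, t→x is +4, r→w is +5 — the shift increases by 1 each position. The shift increases by 1 at each position, starting from +2: 2, 3, 4, ….
On noise: n+2=p, o+3=r, i+4=m, s+5=x, e+6=k.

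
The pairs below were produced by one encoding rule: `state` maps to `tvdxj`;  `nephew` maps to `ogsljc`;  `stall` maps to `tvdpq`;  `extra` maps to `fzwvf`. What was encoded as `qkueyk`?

pirate

Letter i (0-indexed) is shifted by i+1, so successive shifts are 1, 2, 3, ….
Reversing it on qkueyk: q−1=p, k−2=i, u−3=r, e−4=a, y−5=t, k−6=e.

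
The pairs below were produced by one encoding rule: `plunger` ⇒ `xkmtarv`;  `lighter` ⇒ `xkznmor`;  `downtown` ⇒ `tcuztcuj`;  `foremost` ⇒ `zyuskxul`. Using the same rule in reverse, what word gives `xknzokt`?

Two steps: reverse the string, then apply a Caesar shift of +6.
Reversing it on xknzokt: shift back: x−6=r, k−6=e, n−6=h, z−6=t, o−6=i, k−6=e, t−6=n → rehtien; then reverse → neither.

neither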